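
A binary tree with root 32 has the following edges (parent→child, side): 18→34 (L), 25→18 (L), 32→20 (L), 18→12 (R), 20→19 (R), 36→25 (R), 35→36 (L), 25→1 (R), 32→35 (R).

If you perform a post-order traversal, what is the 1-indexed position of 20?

Post-order visits the left subtree, then the right subtree, then the node.
At 32: go left to 20.
  At 20: no left child.
  At 20: go right to 19.
    19 is a leaf — visit 19.
  Visit 20.
At 32: go right to 35.
  At 35: go left to 36.
    At 36: no left child.
    At 36: go right to 25.
      At 25: go left to 18.
        At 18: go left to 34.
          34 is a leaf — visit 34.
        At 18: go right to 12.
          12 is a leaf — visit 12.
        Visit 18.
      At 25: go right to 1.
        1 is a leaf — visit 1.
      Visit 25.
    Visit 36.
  At 35: no right child.
  Visit 35.
Visit 32.
Full post-order sequence: 19, 20, 34, 12, 18, 1, 25, 36, 35, 32.

2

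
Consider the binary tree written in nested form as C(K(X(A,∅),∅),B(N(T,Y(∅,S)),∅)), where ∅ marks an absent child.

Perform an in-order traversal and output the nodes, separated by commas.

In-order visits the left subtree, then the node, then the right subtree.
At C: go left to K.
  At K: go left to X.
    At X: go left to A.
      A is a leaf — visit A.
    Visit X.
    At X: no right child.
  Visit K.
  At K: no right child.
Visit C.
At C: go right to B.
  At B: go left to N.
    At N: go left to T.
      T is a leaf — visit T.
    Visit N.
    At N: go right to Y.
      At Y: no left child.
      Visit Y.
      At Y: go right to S.
        S is a leaf — visit S.
  Visit B.
  At B: no right child.

A, X, K, C, T, N, Y, S, B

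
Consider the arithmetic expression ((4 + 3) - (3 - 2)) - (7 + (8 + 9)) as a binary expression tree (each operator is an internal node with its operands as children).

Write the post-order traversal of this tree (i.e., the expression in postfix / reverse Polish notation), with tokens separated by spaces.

4 3 + 3 2 - - 7 8 9 + + -

Post-order on an expression tree gives postfix notation: for each operator, emit left operand, right operand, then the operator.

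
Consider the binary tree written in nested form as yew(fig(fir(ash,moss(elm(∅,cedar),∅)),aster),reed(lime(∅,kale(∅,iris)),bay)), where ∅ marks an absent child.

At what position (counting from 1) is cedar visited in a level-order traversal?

13

Level-order visits nodes level by level from the root, left to right within each level.
Level 0: yew
Level 1: fig, reed
Level 2: fir, aster, lime, bay
Level 3: ash, moss, kale
Level 4: elm, iris
Level 5: cedar
Full level-order sequence: yew, fig, reed, fir, aster, lime, bay, ash, moss, kale, elm, iris, cedar.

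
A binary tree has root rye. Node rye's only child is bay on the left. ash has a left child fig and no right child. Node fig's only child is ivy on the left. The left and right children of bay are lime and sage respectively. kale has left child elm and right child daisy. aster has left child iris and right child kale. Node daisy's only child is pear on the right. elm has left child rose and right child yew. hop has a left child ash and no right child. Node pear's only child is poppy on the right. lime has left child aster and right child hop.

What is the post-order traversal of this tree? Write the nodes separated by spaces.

iris rose yew elm poppy pear daisy kale aster ivy fig ash hop lime sage bay rye

Post-order visits the left subtree, then the right subtree, then the node.
At rye: go left to bay.
  At bay: go left to lime.
    At lime: go left to aster.
      At aster: go left to iris.
        iris is a leaf — visit iris.
      At aster: go right to kale.
        At kale: go left to elm.
          At elm: go left to rose.
            rose is a leaf — visit rose.
          At elm: go right to yew.
            yew is a leaf — visit yew.
          Visit elm.
        At kale: go right to daisy.
          At daisy: no left child.
          At daisy: go right to pear.
            At pear: no left child.
            At pear: go right to poppy.
              poppy is a leaf — visit poppy.
            Visit pear.
          Visit daisy.
        Visit kale.
      Visit aster.
    At lime: go right to hop.
      At hop: go left to ash.
        At ash: go left to fig.
          At fig: go left to ivy.
            ivy is a leaf — visit ivy.
          At fig: no right child.
          Visit fig.
        At ash: no right child.
        Visit ash.
      At hop: no right child.
      Visit hop.
    Visit lime.
  At bay: go right to sage.
    sage is a leaf — visit sage.
  Visit bay.
At rye: no right child.
Visit rye.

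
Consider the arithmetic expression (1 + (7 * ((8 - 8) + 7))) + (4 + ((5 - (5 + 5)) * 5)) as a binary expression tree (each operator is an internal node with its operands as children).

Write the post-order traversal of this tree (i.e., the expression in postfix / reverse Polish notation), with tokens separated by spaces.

1 7 8 8 - 7 + * + 4 5 5 5 + - 5 * + +

Post-order on an expression tree gives postfix notation: for each operator, emit left operand, right operand, then the operator.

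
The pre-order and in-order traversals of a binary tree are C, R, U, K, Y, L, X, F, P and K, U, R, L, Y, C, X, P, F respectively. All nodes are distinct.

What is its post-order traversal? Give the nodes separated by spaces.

The first element of pre-order is the root; it splits in-order into left and right subtrees.
Root C: left subtree has 5 nodes {K, U, R, L, Y}, right has 3 {X, P, F}.
  Root R: left subtree has 2 nodes {K, U}, right has 2 {L, Y}.
    Root U: left subtree has 1 node {K}, right has 0 { }.
    Root Y: left subtree has 1 node {L}, right has 0 { }.
  Root X: left subtree has 0 nodes { }, right has 2 {P, F}.
    Root F: left subtree has 1 node {P}, right has 0 { }.

K U L Y R P F X C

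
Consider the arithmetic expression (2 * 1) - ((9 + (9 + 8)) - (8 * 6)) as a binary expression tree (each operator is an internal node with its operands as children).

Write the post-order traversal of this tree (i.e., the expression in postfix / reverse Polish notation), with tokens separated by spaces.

2 1 * 9 9 8 + + 8 6 * - -

Post-order on an expression tree gives postfix notation: for each operator, emit left operand, right operand, then the operator.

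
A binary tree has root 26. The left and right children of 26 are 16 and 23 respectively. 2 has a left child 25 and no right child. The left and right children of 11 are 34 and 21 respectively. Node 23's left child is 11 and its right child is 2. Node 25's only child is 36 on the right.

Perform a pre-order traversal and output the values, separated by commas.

Pre-order visits the node, then its left subtree, then its right subtree.
Visit 26.
At 26: go left to 16.
  16 is a leaf — visit 16.
At 26: go right to 23.
  Visit 23.
  At 23: go left to 11.
    Visit 11.
    At 11: go left to 34.
      34 is a leaf — visit 34.
    At 11: go right to 21.
      21 is a leaf — visit 21.
  At 23: go right to 2.
    Visit 2.
    At 2: go left to 25.
      Visit 25.
      At 25: no left child.
      At 25: go right to 36.
        36 is a leaf — visit 36.
    At 2: no right child.

26, 16, 23, 11, 34, 21, 2, 25, 36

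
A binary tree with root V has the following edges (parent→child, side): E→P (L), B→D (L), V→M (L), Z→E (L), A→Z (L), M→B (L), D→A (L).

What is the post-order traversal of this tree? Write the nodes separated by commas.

P, E, Z, A, D, B, M, V

Post-order visits the left subtree, then the right subtree, then the node.
At V: go left to M.
  At M: go left to B.
    At B: go left to D.
      At D: go left to A.
        At A: go left to Z.
          At Z: go left to E.
            At E: go left to P.
              P is a leaf — visit P.
            At E: no right child.
            Visit E.
          At Z: no right child.
          Visit Z.
        At A: no right child.
        Visit A.
      At D: no right child.
      Visit D.
    At B: no right child.
    Visit B.
  At M: no right child.
  Visit M.
At V: no right child.
Visit V.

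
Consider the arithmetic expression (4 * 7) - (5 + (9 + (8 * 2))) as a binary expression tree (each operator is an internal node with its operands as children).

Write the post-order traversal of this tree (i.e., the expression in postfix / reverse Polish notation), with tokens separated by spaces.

Post-order on an expression tree gives postfix notation: for each operator, emit left operand, right operand, then the operator.

4 7 * 5 9 8 2 * + + -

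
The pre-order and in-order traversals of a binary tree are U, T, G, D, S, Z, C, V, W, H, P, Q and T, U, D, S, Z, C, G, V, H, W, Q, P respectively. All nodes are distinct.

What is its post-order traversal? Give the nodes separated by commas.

The first element of pre-order is the root; it splits in-order into left and right subtrees.
Root U: left subtree has 1 node {T}, right has 10 {D, S, Z, C, G, V, H, W, Q, P}.
  Root G: left subtree has 4 nodes {D, S, Z, C}, right has 5 {V, H, W, Q, P}.
    Root D: left subtree has 0 nodes { }, right has 3 {S, Z, C}.
      Root S: left subtree has 0 nodes { }, right has 2 {Z, C}.
        Root Z: left subtree has 0 nodes { }, right has 1 {C}.
    Root V: left subtree has 0 nodes { }, right has 4 {H, W, Q, P}.
      Root W: left subtree has 1 node {H}, right has 2 {Q, P}.
        Root P: left subtree has 1 node {Q}, right has 0 { }.

T, C, Z, S, D, H, Q, P, W, V, G, U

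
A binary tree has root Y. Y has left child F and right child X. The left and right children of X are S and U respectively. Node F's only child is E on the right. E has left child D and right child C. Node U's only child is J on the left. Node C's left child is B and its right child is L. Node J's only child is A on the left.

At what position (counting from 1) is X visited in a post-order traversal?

Post-order visits the left subtree, then the right subtree, then the node.
At Y: go left to F.
  At F: no left child.
  At F: go right to E.
    At E: go left to D.
      D is a leaf — visit D.
    At E: go right to C.
      At C: go left to B.
        B is a leaf — visit B.
      At C: go right to L.
        L is a leaf — visit L.
      Visit C.
    Visit E.
  Visit F.
At Y: go right to X.
  At X: go left to S.
    S is a leaf — visit S.
  At X: go right to U.
    At U: go left to J.
      At J: go left to A.
        A is a leaf — visit A.
      At J: no right child.
      Visit J.
    At U: no right child.
    Visit U.
  Visit X.
Visit Y.
Full post-order sequence: D, B, L, C, E, F, S, A, J, U, X, Y.

11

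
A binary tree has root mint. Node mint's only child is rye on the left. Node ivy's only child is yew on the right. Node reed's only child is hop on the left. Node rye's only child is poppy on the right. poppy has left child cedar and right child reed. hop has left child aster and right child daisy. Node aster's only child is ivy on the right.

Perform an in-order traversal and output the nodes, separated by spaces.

rye cedar poppy aster ivy yew hop daisy reed mint

In-order visits the left subtree, then the node, then the right subtree.
At mint: go left to rye.
  At rye: no left child.
  Visit rye.
  At rye: go right to poppy.
    At poppy: go left to cedar.
      cedar is a leaf — visit cedar.
    Visit poppy.
    At poppy: go right to reed.
      At reed: go left to hop.
        At hop: go left to aster.
          At aster: no left child.
          Visit aster.
          At aster: go right to ivy.
            At ivy: no left child.
            Visit ivy.
            At ivy: go right to yew.
              yew is a leaf — visit yew.
        Visit hop.
        At hop: go right to daisy.
          daisy is a leaf — visit daisy.
      Visit reed.
      At reed: no right child.
Visit mint.
At mint: no right child.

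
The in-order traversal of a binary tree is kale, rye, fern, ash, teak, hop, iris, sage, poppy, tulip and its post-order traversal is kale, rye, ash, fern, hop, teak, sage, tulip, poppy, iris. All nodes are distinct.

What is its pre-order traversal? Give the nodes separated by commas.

iris, teak, fern, rye, kale, ash, hop, poppy, sage, tulip

The last element of post-order is the root; it splits in-order into left and right subtrees.
Root iris: left subtree has 6 nodes {kale, rye, fern, ash, teak, hop}, right has 3 {sage, poppy, tulip}.
  Root teak: left subtree has 4 nodes {kale, rye, fern, ash}, right has 1 {hop}.
    Root fern: left subtree has 2 nodes {kale, rye}, right has 1 {ash}.
      Root rye: left subtree has 1 node {kale}, right has 0 { }.
  Root poppy: left subtree has 1 node {sage}, right has 1 {tulip}.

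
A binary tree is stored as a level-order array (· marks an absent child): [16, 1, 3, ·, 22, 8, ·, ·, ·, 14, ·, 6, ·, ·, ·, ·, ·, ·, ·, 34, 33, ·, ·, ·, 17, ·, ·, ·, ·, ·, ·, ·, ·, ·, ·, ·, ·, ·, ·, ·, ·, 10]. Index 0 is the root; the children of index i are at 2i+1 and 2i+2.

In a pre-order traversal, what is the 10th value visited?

Pre-order visits the node, then its left subtree, then its right subtree.
Visit 16.
At 16: go left to 1.
  Visit 1.
  At 1: no left child.
  At 1: go right to 22.
    Visit 22.
    At 22: go left to 14.
      Visit 14.
      At 14: go left to 34.
        34 is a leaf — visit 34.
      At 14: go right to 33.
        Visit 33.
        At 33: go left to 10.
          10 is a leaf — visit 10.
        At 33: no right child.
    At 22: no right child.
At 16: go right to 3.
  Visit 3.
  At 3: go left to 8.
    Visit 8.
    At 8: go left to 6.
      Visit 6.
      At 6: no left child.
      At 6: go right to 17.
        17 is a leaf — visit 17.
    At 8: no right child.
  At 3: no right child.
Full pre-order sequence: 16, 1, 22, 14, 34, 33, 10, 3, 8, 6, 17.

6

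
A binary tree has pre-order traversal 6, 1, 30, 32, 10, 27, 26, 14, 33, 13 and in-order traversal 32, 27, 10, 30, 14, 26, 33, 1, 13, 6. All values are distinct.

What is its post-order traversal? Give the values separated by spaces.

The first element of pre-order is the root; it splits in-order into left and right subtrees.
Root 6: left subtree has 9 nodes {32, 27, 10, 30, 14, 26, 33, 1, 13}, right has 0 { }.
  Root 1: left subtree has 7 nodes {32, 27, 10, 30, 14, 26, 33}, right has 1 {13}.
    Root 30: left subtree has 3 nodes {32, 27, 10}, right has 3 {14, 26, 33}.
      Root 32: left subtree has 0 nodes { }, right has 2 {27, 10}.
        Root 10: left subtree has 1 node {27}, right has 0 { }.
      Root 26: left subtree has 1 node {14}, right has 1 {33}.

27 10 32 14 33 26 30 13 1 6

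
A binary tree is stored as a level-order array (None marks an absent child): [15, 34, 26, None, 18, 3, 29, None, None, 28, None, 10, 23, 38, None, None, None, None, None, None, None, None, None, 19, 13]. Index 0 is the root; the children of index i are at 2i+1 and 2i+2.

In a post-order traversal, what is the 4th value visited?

19

Post-order visits the left subtree, then the right subtree, then the node.
At 15: go left to 34.
  At 34: no left child.
  At 34: go right to 18.
    At 18: go left to 28.
      28 is a leaf — visit 28.
    At 18: no right child.
    Visit 18.
  Visit 34.
At 15: go right to 26.
  At 26: go left to 3.
    At 3: go left to 10.
      At 10: go left to 19.
        19 is a leaf — visit 19.
      At 10: go right to 13.
        13 is a leaf — visit 13.
      Visit 10.
    At 3: go right to 23.
      23 is a leaf — visit 23.
    Visit 3.
  At 26: go right to 29.
    At 29: go left to 38.
      38 is a leaf — visit 38.
    At 29: no right child.
    Visit 29.
  Visit 26.
Visit 15.
Full post-order sequence: 28, 18, 34, 19, 13, 10, 23, 3, 38, 29, 26, 15.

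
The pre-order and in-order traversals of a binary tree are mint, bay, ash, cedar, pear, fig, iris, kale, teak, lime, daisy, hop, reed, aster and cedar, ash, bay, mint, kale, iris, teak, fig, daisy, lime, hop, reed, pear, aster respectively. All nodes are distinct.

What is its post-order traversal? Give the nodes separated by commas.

cedar, ash, bay, kale, teak, iris, daisy, reed, hop, lime, fig, aster, pear, mint

The first element of pre-order is the root; it splits in-order into left and right subtrees.
Root mint: left subtree has 3 nodes {cedar, ash, bay}, right has 10 {kale, iris, teak, fig, daisy, lime, hop, reed, pear, aster}.
  Root bay: left subtree has 2 nodes {cedar, ash}, right has 0 { }.
    Root ash: left subtree has 1 node {cedar}, right has 0 { }.
  Root pear: left subtree has 8 nodes {kale, iris, teak, fig, daisy, lime, hop, reed}, right has 1 {aster}.
    Root fig: left subtree has 3 nodes {kale, iris, teak}, right has 4 {daisy, lime, hop, reed}.
      Root iris: left subtree has 1 node {kale}, right has 1 {teak}.
      Root lime: left subtree has 1 node {daisy}, right has 2 {hop, reed}.
        Root hop: left subtree has 0 nodes { }, right has 1 {reed}.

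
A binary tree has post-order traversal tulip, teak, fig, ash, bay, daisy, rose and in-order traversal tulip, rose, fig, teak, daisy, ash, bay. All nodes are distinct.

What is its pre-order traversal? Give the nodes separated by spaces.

The last element of post-order is the root; it splits in-order into left and right subtrees.
Root rose: left subtree has 1 node {tulip}, right has 5 {fig, teak, daisy, ash, bay}.
  Root daisy: left subtree has 2 nodes {fig, teak}, right has 2 {ash, bay}.
    Root fig: left subtree has 0 nodes { }, right has 1 {teak}.
    Root bay: left subtree has 1 node {ash}, right has 0 { }.

rose tulip daisy fig teak bay ash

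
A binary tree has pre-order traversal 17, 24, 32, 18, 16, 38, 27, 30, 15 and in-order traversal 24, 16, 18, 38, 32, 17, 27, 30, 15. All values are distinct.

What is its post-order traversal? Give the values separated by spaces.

The first element of pre-order is the root; it splits in-order into left and right subtrees.
Root 17: left subtree has 5 nodes {24, 16, 18, 38, 32}, right has 3 {27, 30, 15}.
  Root 24: left subtree has 0 nodes { }, right has 4 {16, 18, 38, 32}.
    Root 32: left subtree has 3 nodes {16, 18, 38}, right has 0 { }.
      Root 18: left subtree has 1 node {16}, right has 1 {38}.
  Root 27: left subtree has 0 nodes { }, right has 2 {30, 15}.
    Root 30: left subtree has 0 nodes { }, right has 1 {15}.

16 38 18 32 24 15 30 27 17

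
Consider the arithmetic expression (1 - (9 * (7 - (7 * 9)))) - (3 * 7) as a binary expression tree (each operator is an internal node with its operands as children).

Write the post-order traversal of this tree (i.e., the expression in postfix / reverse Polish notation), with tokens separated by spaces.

1 9 7 7 9 * - * - 3 7 * -

Post-order on an expression tree gives postfix notation: for each operator, emit left operand, right operand, then the operator.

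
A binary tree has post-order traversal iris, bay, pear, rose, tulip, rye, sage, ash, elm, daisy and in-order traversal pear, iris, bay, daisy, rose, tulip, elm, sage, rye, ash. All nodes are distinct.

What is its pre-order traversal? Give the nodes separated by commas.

The last element of post-order is the root; it splits in-order into left and right subtrees.
Root daisy: left subtree has 3 nodes {pear, iris, bay}, right has 6 {rose, tulip, elm, sage, rye, ash}.
  Root pear: left subtree has 0 nodes { }, right has 2 {iris, bay}.
    Root bay: left subtree has 1 node {iris}, right has 0 { }.
  Root elm: left subtree has 2 nodes {rose, tulip}, right has 3 {sage, rye, ash}.
    Root tulip: left subtree has 1 node {rose}, right has 0 { }.
    Root ash: left subtree has 2 nodes {sage, rye}, right has 0 { }.
      Root sage: left subtree has 0 nodes { }, right has 1 {rye}.

daisy, pear, bay, iris, elm, tulip, rose, ash, sage, rye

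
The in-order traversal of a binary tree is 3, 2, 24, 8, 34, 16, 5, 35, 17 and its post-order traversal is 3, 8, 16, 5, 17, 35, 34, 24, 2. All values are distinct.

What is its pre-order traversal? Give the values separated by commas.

The last element of post-order is the root; it splits in-order into left and right subtrees.
Root 2: left subtree has 1 node {3}, right has 7 {24, 8, 34, 16, 5, 35, 17}.
  Root 24: left subtree has 0 nodes { }, right has 6 {8, 34, 16, 5, 35, 17}.
    Root 34: left subtree has 1 node {8}, right has 4 {16, 5, 35, 17}.
      Root 35: left subtree has 2 nodes {16, 5}, right has 1 {17}.
        Root 5: left subtree has 1 node {16}, right has 0 { }.

2, 3, 24, 34, 8, 35, 5, 16, 17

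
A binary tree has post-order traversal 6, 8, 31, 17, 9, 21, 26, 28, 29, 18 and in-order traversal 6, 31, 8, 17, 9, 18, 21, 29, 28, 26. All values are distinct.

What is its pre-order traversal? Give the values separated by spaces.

18 9 17 31 6 8 29 21 28 26

The last element of post-order is the root; it splits in-order into left and right subtrees.
Root 18: left subtree has 5 nodes {6, 31, 8, 17, 9}, right has 4 {21, 29, 28, 26}.
  Root 9: left subtree has 4 nodes {6, 31, 8, 17}, right has 0 { }.
    Root 17: left subtree has 3 nodes {6, 31, 8}, right has 0 { }.
      Root 31: left subtree has 1 node {6}, right has 1 {8}.
  Root 29: left subtree has 1 node {21}, right has 2 {28, 26}.
    Root 28: left subtree has 0 nodes { }, right has 1 {26}.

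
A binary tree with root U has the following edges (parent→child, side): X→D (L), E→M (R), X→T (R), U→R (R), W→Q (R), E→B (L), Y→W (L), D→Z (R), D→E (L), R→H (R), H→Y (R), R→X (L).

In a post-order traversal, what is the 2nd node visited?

Post-order visits the left subtree, then the right subtree, then the node.
At U: no left child.
At U: go right to R.
  At R: go left to X.
    At X: go left to D.
      At D: go left to E.
        At E: go left to B.
          B is a leaf — visit B.
        At E: go right to M.
          M is a leaf — visit M.
        Visit E.
      At D: go right to Z.
        Z is a leaf — visit Z.
      Visit D.
    At X: go right to T.
      T is a leaf — visit T.
    Visit X.
  At R: go right to H.
    At H: no left child.
    At H: go right to Y.
      At Y: go left to W.
        At W: no left child.
        At W: go right to Q.
          Q is a leaf — visit Q.
        Visit W.
      At Y: no right child.
      Visit Y.
    Visit H.
  Visit R.
Visit U.
Full post-order sequence: B, M, E, Z, D, T, X, Q, W, Y, H, R, U.

M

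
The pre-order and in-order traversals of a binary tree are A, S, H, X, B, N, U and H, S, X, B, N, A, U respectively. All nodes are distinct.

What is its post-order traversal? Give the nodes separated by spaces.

H N B X S U A

The first element of pre-order is the root; it splits in-order into left and right subtrees.
Root A: left subtree has 5 nodes {H, S, X, B, N}, right has 1 {U}.
  Root S: left subtree has 1 node {H}, right has 3 {X, B, N}.
    Root X: left subtree has 0 nodes { }, right has 2 {B, N}.
      Root B: left subtree has 0 nodes { }, right has 1 {N}.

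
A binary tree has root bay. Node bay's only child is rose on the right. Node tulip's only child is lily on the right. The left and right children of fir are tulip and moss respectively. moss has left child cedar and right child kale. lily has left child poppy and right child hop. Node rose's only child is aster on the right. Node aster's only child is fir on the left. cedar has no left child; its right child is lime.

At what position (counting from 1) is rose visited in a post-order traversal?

11

Post-order visits the left subtree, then the right subtree, then the node.
At bay: no left child.
At bay: go right to rose.
  At rose: no left child.
  At rose: go right to aster.
    At aster: go left to fir.
      At fir: go left to tulip.
        At tulip: no left child.
        At tulip: go right to lily.
          At lily: go left to poppy.
            poppy is a leaf — visit poppy.
          At lily: go right to hop.
            hop is a leaf — visit hop.
          Visit lily.
        Visit tulip.
      At fir: go right to moss.
        At moss: go left to cedar.
          At cedar: no left child.
          At cedar: go right to lime.
            lime is a leaf — visit lime.
          Visit cedar.
        At moss: go right to kale.
          kale is a leaf — visit kale.
        Visit moss.
      Visit fir.
    At aster: no right child.
    Visit aster.
  Visit rose.
Visit bay.
Full post-order sequence: poppy, hop, lily, tulip, lime, cedar, kale, moss, fir, aster, rose, bay.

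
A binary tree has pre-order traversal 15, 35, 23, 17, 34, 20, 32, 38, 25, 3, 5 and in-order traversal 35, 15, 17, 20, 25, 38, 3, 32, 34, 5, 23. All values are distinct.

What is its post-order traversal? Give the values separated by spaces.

35 25 3 38 32 20 5 34 17 23 15

The first element of pre-order is the root; it splits in-order into left and right subtrees.
Root 15: left subtree has 1 node {35}, right has 9 {17, 20, 25, 38, 3, 32, 34, 5, 23}.
  Root 23: left subtree has 8 nodes {17, 20, 25, 38, 3, 32, 34, 5}, right has 0 { }.
    Root 17: left subtree has 0 nodes { }, right has 7 {20, 25, 38, 3, 32, 34, 5}.
      Root 34: left subtree has 5 nodes {20, 25, 38, 3, 32}, right has 1 {5}.
        Root 20: left subtree has 0 nodes { }, right has 4 {25, 38, 3, 32}.
          Root 32: left subtree has 3 nodes {25, 38, 3}, right has 0 { }.
            Root 38: left subtree has 1 node {25}, right has 1 {3}.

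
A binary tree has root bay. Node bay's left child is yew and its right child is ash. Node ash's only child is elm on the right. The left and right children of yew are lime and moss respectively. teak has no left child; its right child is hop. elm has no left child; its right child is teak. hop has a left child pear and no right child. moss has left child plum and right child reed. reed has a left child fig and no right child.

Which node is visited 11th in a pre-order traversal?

Pre-order visits the node, then its left subtree, then its right subtree.
Visit bay.
At bay: go left to yew.
  Visit yew.
  At yew: go left to lime.
    lime is a leaf — visit lime.
  At yew: go right to moss.
    Visit moss.
    At moss: go left to plum.
      plum is a leaf — visit plum.
    At moss: go right to reed.
      Visit reed.
      At reed: go left to fig.
        fig is a leaf — visit fig.
      At reed: no right child.
At bay: go right to ash.
  Visit ash.
  At ash: no left child.
  At ash: go right to elm.
    Visit elm.
    At elm: no left child.
    At elm: go right to teak.
      Visit teak.
      At teak: no left child.
      At teak: go right to hop.
        Visit hop.
        At hop: go left to pear.
          pear is a leaf — visit pear.
        At hop: no right child.
Full pre-order sequence: bay, yew, lime, moss, plum, reed, fig, ash, elm, teak, hop, pear.

hop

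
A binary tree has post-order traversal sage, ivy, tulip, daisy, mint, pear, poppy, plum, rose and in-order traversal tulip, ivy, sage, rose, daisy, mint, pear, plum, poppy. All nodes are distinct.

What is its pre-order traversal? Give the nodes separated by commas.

rose, tulip, ivy, sage, plum, pear, mint, daisy, poppy

The last element of post-order is the root; it splits in-order into left and right subtrees.
Root rose: left subtree has 3 nodes {tulip, ivy, sage}, right has 5 {daisy, mint, pear, plum, poppy}.
  Root tulip: left subtree has 0 nodes { }, right has 2 {ivy, sage}.
    Root ivy: left subtree has 0 nodes { }, right has 1 {sage}.
  Root plum: left subtree has 3 nodes {daisy, mint, pear}, right has 1 {poppy}.
    Root pear: left subtree has 2 nodes {daisy, mint}, right has 0 { }.
      Root mint: left subtree has 1 node {daisy}, right has 0 { }.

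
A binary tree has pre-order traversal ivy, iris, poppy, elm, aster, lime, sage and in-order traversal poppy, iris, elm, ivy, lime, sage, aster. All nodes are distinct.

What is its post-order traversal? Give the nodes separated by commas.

poppy, elm, iris, sage, lime, aster, ivy

The first element of pre-order is the root; it splits in-order into left and right subtrees.
Root ivy: left subtree has 3 nodes {poppy, iris, elm}, right has 3 {lime, sage, aster}.
  Root iris: left subtree has 1 node {poppy}, right has 1 {elm}.
  Root aster: left subtree has 2 nodes {lime, sage}, right has 0 { }.
    Root lime: left subtree has 0 nodes { }, right has 1 {sage}.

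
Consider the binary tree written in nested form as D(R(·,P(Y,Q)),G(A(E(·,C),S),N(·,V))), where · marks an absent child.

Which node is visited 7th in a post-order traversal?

S

Post-order visits the left subtree, then the right subtree, then the node.
At D: go left to R.
  At R: no left child.
  At R: go right to P.
    At P: go left to Y.
      Y is a leaf — visit Y.
    At P: go right to Q.
      Q is a leaf — visit Q.
    Visit P.
  Visit R.
At D: go right to G.
  At G: go left to A.
    At A: go left to E.
      At E: no left child.
      At E: go right to C.
        C is a leaf — visit C.
      Visit E.
    At A: go right to S.
      S is a leaf — visit S.
    Visit A.
  At G: go right to N.
    At N: no left child.
    At N: go right to V.
      V is a leaf — visit V.
    Visit N.
  Visit G.
Visit D.
Full post-order sequence: Y, Q, P, R, C, E, S, A, V, N, G, D.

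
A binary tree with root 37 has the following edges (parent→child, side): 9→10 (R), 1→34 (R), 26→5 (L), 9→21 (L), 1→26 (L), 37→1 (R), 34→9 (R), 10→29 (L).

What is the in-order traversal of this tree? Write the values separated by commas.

In-order visits the left subtree, then the node, then the right subtree.
At 37: no left child.
Visit 37.
At 37: go right to 1.
  At 1: go left to 26.
    At 26: go left to 5.
      5 is a leaf — visit 5.
    Visit 26.
    At 26: no right child.
  Visit 1.
  At 1: go right to 34.
    At 34: no left child.
    Visit 34.
    At 34: go right to 9.
      At 9: go left to 21.
        21 is a leaf — visit 21.
      Visit 9.
      At 9: go right to 10.
        At 10: go left to 29.
          29 is a leaf — visit 29.
        Visit 10.
        At 10: no right child.

37, 5, 26, 1, 34, 21, 9, 29, 10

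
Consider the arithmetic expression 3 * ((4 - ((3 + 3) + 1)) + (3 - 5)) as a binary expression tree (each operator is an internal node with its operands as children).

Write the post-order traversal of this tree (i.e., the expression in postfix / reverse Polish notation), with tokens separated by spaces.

3 4 3 3 + 1 + - 3 5 - + *

Post-order on an expression tree gives postfix notation: for each operator, emit left operand, right operand, then the operator.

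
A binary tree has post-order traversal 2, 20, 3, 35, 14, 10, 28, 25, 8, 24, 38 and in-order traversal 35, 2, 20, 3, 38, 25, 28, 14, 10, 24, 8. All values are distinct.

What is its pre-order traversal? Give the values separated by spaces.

The last element of post-order is the root; it splits in-order into left and right subtrees.
Root 38: left subtree has 4 nodes {35, 2, 20, 3}, right has 6 {25, 28, 14, 10, 24, 8}.
  Root 35: left subtree has 0 nodes { }, right has 3 {2, 20, 3}.
    Root 3: left subtree has 2 nodes {2, 20}, right has 0 { }.
      Root 20: left subtree has 1 node {2}, right has 0 { }.
  Root 24: left subtree has 4 nodes {25, 28, 14, 10}, right has 1 {8}.
    Root 25: left subtree has 0 nodes { }, right has 3 {28, 14, 10}.
      Root 28: left subtree has 0 nodes { }, right has 2 {14, 10}.
        Root 10: left subtree has 1 node {14}, right has 0 { }.

38 35 3 20 2 24 25 28 10 14 8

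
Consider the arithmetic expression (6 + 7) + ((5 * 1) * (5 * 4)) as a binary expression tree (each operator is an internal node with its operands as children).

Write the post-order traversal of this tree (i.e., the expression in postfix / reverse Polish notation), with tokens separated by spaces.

6 7 + 5 1 * 5 4 * * +

Post-order on an expression tree gives postfix notation: for each operator, emit left operand, right operand, then the operator.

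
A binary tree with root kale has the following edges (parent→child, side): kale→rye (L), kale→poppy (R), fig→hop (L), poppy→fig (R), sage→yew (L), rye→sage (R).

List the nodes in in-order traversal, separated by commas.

In-order visits the left subtree, then the node, then the right subtree.
At kale: go left to rye.
  At rye: no left child.
  Visit rye.
  At rye: go right to sage.
    At sage: go left to yew.
      yew is a leaf — visit yew.
    Visit sage.
    At sage: no right child.
Visit kale.
At kale: go right to poppy.
  At poppy: no left child.
  Visit poppy.
  At poppy: go right to fig.
    At fig: go left to hop.
      hop is a leaf — visit hop.
    Visit fig.
    At fig: no right child.

rye, yew, sage, kale, poppy, hop, fig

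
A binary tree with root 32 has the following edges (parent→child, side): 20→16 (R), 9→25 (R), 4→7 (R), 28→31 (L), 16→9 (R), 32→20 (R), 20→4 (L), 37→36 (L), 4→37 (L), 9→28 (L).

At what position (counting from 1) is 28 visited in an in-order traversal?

9

In-order visits the left subtree, then the node, then the right subtree.
At 32: no left child.
Visit 32.
At 32: go right to 20.
  At 20: go left to 4.
    At 4: go left to 37.
      At 37: go left to 36.
        36 is a leaf — visit 36.
      Visit 37.
      At 37: no right child.
    Visit 4.
    At 4: go right to 7.
      7 is a leaf — visit 7.
  Visit 20.
  At 20: go right to 16.
    At 16: no left child.
    Visit 16.
    At 16: go right to 9.
      At 9: go left to 28.
        At 28: go left to 31.
          31 is a leaf — visit 31.
        Visit 28.
        At 28: no right child.
      Visit 9.
      At 9: go right to 25.
        25 is a leaf — visit 25.
Full in-order sequence: 32, 36, 37, 4, 7, 20, 16, 31, 28, 9, 25.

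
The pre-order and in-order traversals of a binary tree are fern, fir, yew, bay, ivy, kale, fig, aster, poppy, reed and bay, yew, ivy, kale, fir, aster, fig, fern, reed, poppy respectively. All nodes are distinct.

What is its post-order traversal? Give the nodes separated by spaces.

The first element of pre-order is the root; it splits in-order into left and right subtrees.
Root fern: left subtree has 7 nodes {bay, yew, ivy, kale, fir, aster, fig}, right has 2 {reed, poppy}.
  Root fir: left subtree has 4 nodes {bay, yew, ivy, kale}, right has 2 {aster, fig}.
    Root yew: left subtree has 1 node {bay}, right has 2 {ivy, kale}.
      Root ivy: left subtree has 0 nodes { }, right has 1 {kale}.
    Root fig: left subtree has 1 node {aster}, right has 0 { }.
  Root poppy: left subtree has 1 node {reed}, right has 0 { }.

bay kale ivy yew aster fig fir reed poppy fern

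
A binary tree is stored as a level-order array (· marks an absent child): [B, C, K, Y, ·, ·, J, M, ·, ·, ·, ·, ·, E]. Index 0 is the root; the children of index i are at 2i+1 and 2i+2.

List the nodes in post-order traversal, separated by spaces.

M Y C E J K B

Post-order visits the left subtree, then the right subtree, then the node.
At B: go left to C.
  At C: go left to Y.
    At Y: go left to M.
      M is a leaf — visit M.
    At Y: no right child.
    Visit Y.
  At C: no right child.
  Visit C.
At B: go right to K.
  At K: no left child.
  At K: go right to J.
    At J: go left to E.
      E is a leaf — visit E.
    At J: no right child.
    Visit J.
  Visit K.
Visit B.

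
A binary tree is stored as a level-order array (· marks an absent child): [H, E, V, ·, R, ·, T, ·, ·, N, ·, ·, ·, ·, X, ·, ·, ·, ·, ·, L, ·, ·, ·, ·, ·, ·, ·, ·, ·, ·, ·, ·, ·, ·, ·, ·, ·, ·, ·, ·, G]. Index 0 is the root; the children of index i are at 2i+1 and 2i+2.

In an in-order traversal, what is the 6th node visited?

H

In-order visits the left subtree, then the node, then the right subtree.
At H: go left to E.
  At E: no left child.
  Visit E.
  At E: go right to R.
    At R: go left to N.
      At N: no left child.
      Visit N.
      At N: go right to L.
        At L: go left to G.
          G is a leaf — visit G.
        Visit L.
        At L: no right child.
    Visit R.
    At R: no right child.
Visit H.
At H: go right to V.
  At V: no left child.
  Visit V.
  At V: go right to T.
    At T: no left child.
    Visit T.
    At T: go right to X.
      X is a leaf — visit X.
Full in-order sequence: E, N, G, L, R, H, V, T, X.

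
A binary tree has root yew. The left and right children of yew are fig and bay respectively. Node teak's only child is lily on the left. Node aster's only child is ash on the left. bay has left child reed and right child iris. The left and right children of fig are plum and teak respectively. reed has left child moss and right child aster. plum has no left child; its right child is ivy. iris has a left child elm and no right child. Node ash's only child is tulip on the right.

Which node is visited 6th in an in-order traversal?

yew

In-order visits the left subtree, then the node, then the right subtree.
At yew: go left to fig.
  At fig: go left to plum.
    At plum: no left child.
    Visit plum.
    At plum: go right to ivy.
      ivy is a leaf — visit ivy.
  Visit fig.
  At fig: go right to teak.
    At teak: go left to lily.
      lily is a leaf — visit lily.
    Visit teak.
    At teak: no right child.
Visit yew.
At yew: go right to bay.
  At bay: go left to reed.
    At reed: go left to moss.
      moss is a leaf — visit moss.
    Visit reed.
    At reed: go right to aster.
      At aster: go left to ash.
        At ash: no left child.
        Visit ash.
        At ash: go right to tulip.
          tulip is a leaf — visit tulip.
      Visit aster.
      At aster: no right child.
  Visit bay.
  At bay: go right to iris.
    At iris: go left to elm.
      elm is a leaf — visit elm.
    Visit iris.
    At iris: no right child.
Full in-order sequence: plum, ivy, fig, lily, teak, yew, moss, reed, ash, tulip, aster, bay, elm, iris.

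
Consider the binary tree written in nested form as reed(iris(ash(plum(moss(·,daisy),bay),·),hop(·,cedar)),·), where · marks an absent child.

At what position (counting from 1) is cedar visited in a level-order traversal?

Level-order visits nodes level by level from the root, left to right within each level.
Level 0: reed
Level 1: iris
Level 2: ash, hop
Level 3: plum, cedar
Level 4: moss, bay
Level 5: daisy
Full level-order sequence: reed, iris, ash, hop, plum, cedar, moss, bay, daisy.

6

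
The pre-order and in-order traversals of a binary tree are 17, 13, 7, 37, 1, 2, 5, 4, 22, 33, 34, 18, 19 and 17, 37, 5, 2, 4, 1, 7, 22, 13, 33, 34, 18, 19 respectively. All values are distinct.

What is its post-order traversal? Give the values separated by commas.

5, 4, 2, 1, 37, 22, 7, 19, 18, 34, 33, 13, 17

The first element of pre-order is the root; it splits in-order into left and right subtrees.
Root 17: left subtree has 0 nodes { }, right has 12 {37, 5, 2, 4, 1, 7, 22, 13, 33, 34, 18, 19}.
  Root 13: left subtree has 7 nodes {37, 5, 2, 4, 1, 7, 22}, right has 4 {33, 34, 18, 19}.
    Root 7: left subtree has 5 nodes {37, 5, 2, 4, 1}, right has 1 {22}.
      Root 37: left subtree has 0 nodes { }, right has 4 {5, 2, 4, 1}.
        Root 1: left subtree has 3 nodes {5, 2, 4}, right has 0 { }.
          Root 2: left subtree has 1 node {5}, right has 1 {4}.
    Root 33: left subtree has 0 nodes { }, right has 3 {34, 18, 19}.
      Root 34: left subtree has 0 nodes { }, right has 2 {18, 19}.
        Root 18: left subtree has 0 nodes { }, right has 1 {19}.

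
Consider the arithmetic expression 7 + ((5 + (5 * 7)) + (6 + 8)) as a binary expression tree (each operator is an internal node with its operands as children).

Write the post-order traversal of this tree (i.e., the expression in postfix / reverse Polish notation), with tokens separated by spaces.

Post-order on an expression tree gives postfix notation: for each operator, emit left operand, right operand, then the operator.

7 5 5 7 * + 6 8 + + +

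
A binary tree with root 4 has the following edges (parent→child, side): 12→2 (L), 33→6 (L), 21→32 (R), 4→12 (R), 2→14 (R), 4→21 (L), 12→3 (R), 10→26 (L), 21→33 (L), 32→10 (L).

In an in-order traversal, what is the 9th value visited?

In-order visits the left subtree, then the node, then the right subtree.
At 4: go left to 21.
  At 21: go left to 33.
    At 33: go left to 6.
      6 is a leaf — visit 6.
    Visit 33.
    At 33: no right child.
  Visit 21.
  At 21: go right to 32.
    At 32: go left to 10.
      At 10: go left to 26.
        26 is a leaf — visit 26.
      Visit 10.
      At 10: no right child.
    Visit 32.
    At 32: no right child.
Visit 4.
At 4: go right to 12.
  At 12: go left to 2.
    At 2: no left child.
    Visit 2.
    At 2: go right to 14.
      14 is a leaf — visit 14.
  Visit 12.
  At 12: go right to 3.
    3 is a leaf — visit 3.
Full in-order sequence: 6, 33, 21, 26, 10, 32, 4, 2, 14, 12, 3.

14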